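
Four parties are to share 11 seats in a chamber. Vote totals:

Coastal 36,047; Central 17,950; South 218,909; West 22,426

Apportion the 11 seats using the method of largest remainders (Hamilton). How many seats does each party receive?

Total 295332; standard divisor 295332/11 ≈ 26848.364.
Standard quotas: Coastal 1.3426, Central 0.6686, South 8.1535, West 0.8353.
Lower quotas: Coastal 1, Central 0, South 8, West 0 (sum 9, leaving 2 seats).
Remainders in descending order: West 0.8353, Central 0.6686, Coastal 0.3426, South 0.1535.
The surplus seats go to West, Central.

Coastal 1, Central 1, South 8, West 1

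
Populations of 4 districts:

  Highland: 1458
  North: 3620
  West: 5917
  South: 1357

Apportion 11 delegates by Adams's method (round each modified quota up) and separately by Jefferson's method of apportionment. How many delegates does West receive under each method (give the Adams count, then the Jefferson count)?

5 and 6

Adams: Highland 2, North 3, West 5, South 1.
Jefferson: Highland 1, North 3, West 6, South 1.
West gets 5 under Adams and 6 under Jefferson.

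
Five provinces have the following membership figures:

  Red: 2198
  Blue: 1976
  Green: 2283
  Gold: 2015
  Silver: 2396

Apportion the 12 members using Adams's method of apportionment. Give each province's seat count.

Standard divisor 10868/12 ≈ 905.667; standard quotas: Red 2.427, Blue 2.182, Green 2.521, Gold 2.225, Silver 2.646.
Rounding up gives 3, 3, 3, 3, 3 = 15 seats, so the divisor must be adjusted.
With modified divisor 1120: modified quotas Red 1.962, Blue 1.764, Green 2.038, Gold 1.799, Silver 2.139.
Rounding up: Red 2, Blue 2, Green 3, Gold 2, Silver 3 (total 12).

Red: 2; Blue: 2; Green: 3; Gold: 2; Silver: 3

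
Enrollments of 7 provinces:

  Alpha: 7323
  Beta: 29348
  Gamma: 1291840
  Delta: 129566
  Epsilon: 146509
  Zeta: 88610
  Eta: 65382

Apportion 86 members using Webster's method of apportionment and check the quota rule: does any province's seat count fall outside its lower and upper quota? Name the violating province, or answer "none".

Standard quotas: Alpha 0.358, Beta 1.435, Gamma 63.175, Delta 6.336, Epsilon 7.165, Zeta 4.333, Eta 3.197.
Webster allocation: Alpha 0, Beta 1, Gamma 65, Delta 6, Epsilon 7, Zeta 4, Eta 3.
Gamma has quota 63.175 (lower 63, upper 64) but receives 65 — outside the quota interval.

Gamma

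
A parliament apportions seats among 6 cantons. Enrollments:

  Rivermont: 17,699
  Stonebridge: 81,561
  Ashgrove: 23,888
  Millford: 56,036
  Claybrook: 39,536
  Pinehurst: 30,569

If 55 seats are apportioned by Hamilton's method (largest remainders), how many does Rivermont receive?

4

Standard divisor: 249289 ÷ 55 ≈ 4532.527.
Standard quotas: Rivermont 3.9049, Stonebridge 17.9946, Ashgrove 5.2703, Millford 12.3631, Claybrook 8.7227, Pinehurst 6.7444.
Lower quotas: Rivermont 3, Stonebridge 17, Ashgrove 5, Millford 12, Claybrook 8, Pinehurst 6 (sum 51, leaving 4 seats).
Remainders in descending order: Stonebridge 0.9946, Rivermont 0.9049, Pinehurst 0.7444, Claybrook 0.7227, Millford 0.3631, Ashgrove 0.2703.
Largest remainders: Stonebridge, Rivermont, Pinehurst, Claybrook receive the extra seats.
Rivermont receives 4.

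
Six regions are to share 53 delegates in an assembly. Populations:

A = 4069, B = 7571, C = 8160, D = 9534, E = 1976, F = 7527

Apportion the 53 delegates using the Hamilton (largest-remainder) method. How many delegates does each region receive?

A 6; B 10; C 11; D 13; E 3; F 10

Total 38837; standard divisor 38837/53 ≈ 732.774.
Standard quotas: A 5.5529, B 10.3320, C 11.1358, D 13.0108, E 2.6966, F 10.2719.
Lower quotas: A 5, B 10, C 11, D 13, E 2, F 10 (sum 51, leaving 2 seats).
Remainders in descending order: E 0.6966, A 0.5529, B 0.3320, F 0.2719, C 0.1358, D 0.0108.
Largest remainders: E, A receive the extra seats.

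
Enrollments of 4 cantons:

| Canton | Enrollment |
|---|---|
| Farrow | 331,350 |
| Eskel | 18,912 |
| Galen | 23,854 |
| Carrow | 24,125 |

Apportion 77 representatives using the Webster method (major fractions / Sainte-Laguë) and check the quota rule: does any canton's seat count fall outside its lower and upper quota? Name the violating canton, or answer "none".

Standard quotas: Farrow 64.067, Eskel 3.657, Galen 4.612, Carrow 4.665.
Webster allocation: Farrow 63, Eskel 4, Galen 5, Carrow 5.
Farrow has quota 64.067 (lower 64, upper 65) but receives 63 — outside the quota interval.

Farrow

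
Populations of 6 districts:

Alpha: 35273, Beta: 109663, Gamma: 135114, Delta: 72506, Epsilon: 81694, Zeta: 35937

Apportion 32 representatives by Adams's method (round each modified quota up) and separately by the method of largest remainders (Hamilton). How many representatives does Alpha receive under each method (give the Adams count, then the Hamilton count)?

Adams: Alpha 3, Beta 7, Gamma 9, Delta 5, Epsilon 5, Zeta 3.
Hamilton: Alpha 2, Beta 8, Gamma 9, Delta 5, Epsilon 6, Zeta 2.
Alpha gets 3 under Adams and 2 under Hamilton.

3 and 2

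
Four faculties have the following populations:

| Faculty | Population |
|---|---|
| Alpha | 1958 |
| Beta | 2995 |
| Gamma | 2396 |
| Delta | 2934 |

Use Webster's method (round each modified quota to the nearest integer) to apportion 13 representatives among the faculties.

Alpha 2, Beta 4, Gamma 3, Delta 4

Standard divisor 10283/13 ≈ 791; standard quotas: Alpha 2.475, Beta 3.786, Gamma 3.029, Delta 3.709.
Rounding to the nearest integer gives Alpha 2, Beta 4, Gamma 3, Delta 4 — total 13, matching the house size, so no adjustment is needed.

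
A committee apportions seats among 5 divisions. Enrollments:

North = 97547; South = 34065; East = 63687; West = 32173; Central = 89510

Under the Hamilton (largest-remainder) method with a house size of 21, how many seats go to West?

2

Total 316982; standard divisor 316982/21 ≈ 15094.381.
Standard quotas: North 6.4625, South 2.2568, East 4.2193, West 2.1315, Central 5.9300.
Lower quotas: North 6, South 2, East 4, West 2, Central 5 (sum 19, leaving 2 seats).
Remainders in descending order: Central 0.9300, North 0.4625, South 0.2568, East 0.2193, West 0.1315.
Largest remainders: Central, North receive the extra seats.
West receives 2.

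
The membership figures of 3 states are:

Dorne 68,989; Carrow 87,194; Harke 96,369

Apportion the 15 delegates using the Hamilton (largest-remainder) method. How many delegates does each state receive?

The standard divisor is 252552/15 ≈ 16836.8.
Standard quotas: Dorne 4.0975, Carrow 5.1788, Harke 5.7237.
Lower quotas: Dorne 4, Carrow 5, Harke 5 (sum 14, leaving 1 seat).
Remainders in descending order: Harke 0.7237, Carrow 0.1788, Dorne 0.0975.
Largest remainder: Harke receives the extra seat.

Dorne=4, Carrow=5, Harke=6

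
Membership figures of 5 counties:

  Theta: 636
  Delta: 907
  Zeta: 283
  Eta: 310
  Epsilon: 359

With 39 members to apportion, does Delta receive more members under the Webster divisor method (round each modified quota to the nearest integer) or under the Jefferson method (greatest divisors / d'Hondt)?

Webster: Theta 10, Delta 14, Zeta 4, Eta 5, Epsilon 6.
Jefferson: Theta 10, Delta 15, Zeta 4, Eta 5, Epsilon 5.
Delta gets 14 under Webster and 15 under Jefferson.

Jefferson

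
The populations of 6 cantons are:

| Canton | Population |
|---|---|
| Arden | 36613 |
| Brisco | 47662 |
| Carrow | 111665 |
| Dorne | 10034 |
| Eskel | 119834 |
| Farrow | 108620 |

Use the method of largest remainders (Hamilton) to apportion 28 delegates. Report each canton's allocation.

The standard divisor is 434428/28 ≈ 15515.286.
Standard quotas: Arden 2.3598, Brisco 3.0719, Carrow 7.1971, Dorne 0.6467, Eskel 7.7236, Farrow 7.0008.
Lower quotas: Arden 2, Brisco 3, Carrow 7, Dorne 0, Eskel 7, Farrow 7 (sum 26, leaving 2 seats).
Remainders in descending order: Eskel 0.7236, Dorne 0.6467, Arden 0.3598, Carrow 0.1971, Brisco 0.0719, Farrow 0.0008.
The surplus seats go to Eskel, Dorne.

Arden: 2; Brisco: 3; Carrow: 7; Dorne: 1; Eskel: 8; Farrow: 7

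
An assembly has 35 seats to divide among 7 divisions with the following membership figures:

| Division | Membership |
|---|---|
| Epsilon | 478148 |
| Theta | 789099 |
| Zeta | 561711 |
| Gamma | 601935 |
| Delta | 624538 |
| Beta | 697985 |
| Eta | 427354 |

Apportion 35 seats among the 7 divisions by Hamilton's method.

The standard divisor is 4180770/35 ≈ 119450.571.
Standard quotas: Epsilon 4.0029, Theta 6.6061, Zeta 4.7025, Gamma 5.0392, Delta 5.2284, Beta 5.8433, Eta 3.5777.
Lower quotas: Epsilon 4, Theta 6, Zeta 4, Gamma 5, Delta 5, Beta 5, Eta 3 (sum 32, leaving 3 seats).
Remainders in descending order: Beta 0.8433, Zeta 0.7025, Theta 0.6061, Eta 0.5777, Delta 0.2284, Gamma 0.0392, Epsilon 0.0029.
The surplus seats go to Beta, Zeta, Theta.

Epsilon 4; Theta 7; Zeta 5; Gamma 5; Delta 5; Beta 6; Eta 3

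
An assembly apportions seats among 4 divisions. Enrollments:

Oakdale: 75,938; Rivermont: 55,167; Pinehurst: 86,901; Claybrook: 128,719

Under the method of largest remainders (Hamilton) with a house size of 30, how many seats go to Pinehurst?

7

Total 346725; standard divisor 346725/30 ≈ 11557.5.
Standard quotas: Oakdale 6.5705, Rivermont 4.7733, Pinehurst 7.5190, Claybrook 11.1373.
Lower quotas: Oakdale 6, Rivermont 4, Pinehurst 7, Claybrook 11 (sum 28, leaving 2 seats).
Remainders in descending order: Rivermont 0.7733, Oakdale 0.5705, Pinehurst 0.5190, Claybrook 0.1373.
The surplus seats go to Rivermont, Oakdale.
Pinehurst receives 7.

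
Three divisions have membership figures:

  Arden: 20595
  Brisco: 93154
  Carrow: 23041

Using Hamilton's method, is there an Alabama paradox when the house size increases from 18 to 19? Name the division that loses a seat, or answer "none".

none

At 18 seats: Arden 3, Brisco 12, Carrow 3.
At 19 seats: Arden 3, Brisco 13, Carrow 3.
No division's allocation decreased.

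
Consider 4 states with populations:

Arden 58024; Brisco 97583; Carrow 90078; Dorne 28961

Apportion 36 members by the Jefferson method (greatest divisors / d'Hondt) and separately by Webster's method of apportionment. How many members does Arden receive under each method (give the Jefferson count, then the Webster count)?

Jefferson: Arden 8, Brisco 13, Carrow 12, Dorne 3.
Webster: Arden 7, Brisco 13, Carrow 12, Dorne 4.
Arden gets 8 under Jefferson and 7 under Webster.

8 and 7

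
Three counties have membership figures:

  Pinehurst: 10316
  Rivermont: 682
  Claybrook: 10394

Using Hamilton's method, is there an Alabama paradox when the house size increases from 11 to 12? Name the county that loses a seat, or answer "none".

At 11 seats: Pinehurst 5, Rivermont 1, Claybrook 5.
At 12 seats: Pinehurst 6, Rivermont 0, Claybrook 6.
Rivermont drops from 1 to 0.

Rivermont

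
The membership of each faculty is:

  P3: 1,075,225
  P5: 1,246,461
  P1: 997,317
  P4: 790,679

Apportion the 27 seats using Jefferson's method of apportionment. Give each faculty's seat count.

Standard divisor 4109682/27 ≈ 152210.444; standard quotas: P3 7.064, P5 8.189, P1 6.552, P4 5.195.
Rounding down gives 7, 8, 6, 5 = 26 seats, so the divisor must be adjusted.
With modified divisor 140500: modified quotas P3 7.653, P5 8.872, P1 7.098, P4 5.628.
Rounding down: P3 7, P5 8, P1 7, P4 5 (total 27).

P3=7; P5=8; P1=7; P4=5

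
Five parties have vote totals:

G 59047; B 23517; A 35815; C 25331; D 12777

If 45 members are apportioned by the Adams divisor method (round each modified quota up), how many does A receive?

Standard divisor 156487/45 ≈ 3477.489; standard quotas: G 16.980, B 6.763, A 10.299, C 7.284, D 3.674.
Rounding up gives 17, 7, 11, 8, 4 = 47 seats, so the divisor must be adjusted.
With modified divisor 3650: modified quotas G 16.177, B 6.443, A 9.812, C 6.940, D 3.501.
Rounding up: G 17, B 7, A 10, C 7, D 4 (total 45).
A receives 10.

10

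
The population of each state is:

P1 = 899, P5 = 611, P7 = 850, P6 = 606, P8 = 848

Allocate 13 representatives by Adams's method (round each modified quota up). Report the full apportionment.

Standard divisor 3814/13 ≈ 293.385; standard quotas: P1 3.064, P5 2.083, P7 2.897, P6 2.066, P8 2.890.
Rounding up gives 4, 3, 3, 3, 3 = 16 seats, so the divisor must be adjusted.
With modified divisor 400: modified quotas P1 2.248, P5 1.528, P7 2.125, P6 1.515, P8 2.120.
Rounding up: P1 3, P5 2, P7 3, P6 2, P8 3 (total 13).

P1=3; P5=2; P7=3; P6=2; P8=3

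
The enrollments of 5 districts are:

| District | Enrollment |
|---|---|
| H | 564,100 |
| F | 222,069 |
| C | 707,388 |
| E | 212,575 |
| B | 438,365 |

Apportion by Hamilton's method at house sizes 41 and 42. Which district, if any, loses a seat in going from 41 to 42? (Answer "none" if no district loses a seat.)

none

At 41 seats: H 11, F 4, C 14, E 4, B 8.
At 42 seats: H 11, F 4, C 14, E 4, B 9.
No district's allocation decreased.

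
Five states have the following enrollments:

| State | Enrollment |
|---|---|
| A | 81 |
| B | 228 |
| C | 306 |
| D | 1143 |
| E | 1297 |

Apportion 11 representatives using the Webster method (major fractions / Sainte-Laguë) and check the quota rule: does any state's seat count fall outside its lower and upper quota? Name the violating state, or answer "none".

none

Standard quotas: A 0.292, B 0.821, C 1.102, D 4.116, E 4.670.
Webster allocation: A 0, B 1, C 1, D 4, E 5.
Every allocation lies between the lower and upper quota.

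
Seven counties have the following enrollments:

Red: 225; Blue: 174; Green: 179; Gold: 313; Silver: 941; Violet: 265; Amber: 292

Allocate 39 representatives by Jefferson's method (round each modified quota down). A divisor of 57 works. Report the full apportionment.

Red 3, Blue 3, Green 3, Gold 5, Silver 16, Violet 4, Amber 5

With modified divisor 57: modified quotas Red 3.947, Blue 3.053, Green 3.140, Gold 5.491, Silver 16.509, Violet 4.649, Amber 5.123.
Rounding down: Red 3, Blue 3, Green 3, Gold 5, Silver 16, Violet 4, Amber 5 (total 39).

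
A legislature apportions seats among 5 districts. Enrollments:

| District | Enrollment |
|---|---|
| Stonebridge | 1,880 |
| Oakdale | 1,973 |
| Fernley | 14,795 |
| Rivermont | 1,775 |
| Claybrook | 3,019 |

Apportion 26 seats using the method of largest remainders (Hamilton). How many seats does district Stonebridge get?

2

Standard divisor: 23442 ÷ 26 ≈ 901.615.
Standard quotas: Stonebridge 2.0851, Oakdale 2.1883, Fernley 16.4094, Rivermont 1.9687, Claybrook 3.3484.
Lower quotas: Stonebridge 2, Oakdale 2, Fernley 16, Rivermont 1, Claybrook 3 (sum 24, leaving 2 seats).
Remainders in descending order: Rivermont 0.9687, Fernley 0.4094, Claybrook 0.3484, Oakdale 0.1883, Stonebridge 0.0851.
Largest remainders: Rivermont, Fernley receive the extra seats.
Stonebridge receives 2.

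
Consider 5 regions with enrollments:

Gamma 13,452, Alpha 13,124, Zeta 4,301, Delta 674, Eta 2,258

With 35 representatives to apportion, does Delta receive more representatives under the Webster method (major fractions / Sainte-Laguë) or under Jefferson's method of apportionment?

Webster: Gamma 14, Alpha 14, Zeta 4, Delta 1, Eta 2.
Jefferson: Gamma 15, Alpha 14, Zeta 4, Delta 0, Eta 2.
Delta gets 1 under Webster and 0 under Jefferson.

Webster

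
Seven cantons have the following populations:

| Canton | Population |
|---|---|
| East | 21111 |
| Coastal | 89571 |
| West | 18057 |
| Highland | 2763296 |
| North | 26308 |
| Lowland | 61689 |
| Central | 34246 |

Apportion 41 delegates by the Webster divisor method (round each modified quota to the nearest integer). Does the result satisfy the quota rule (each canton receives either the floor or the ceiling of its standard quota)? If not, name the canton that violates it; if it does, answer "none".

Highland

Standard quotas: East 0.287, Coastal 1.218, West 0.246, Highland 37.586, North 0.358, Lowland 0.839, Central 0.466.
Webster allocation: East 0, Coastal 1, West 0, Highland 39, North 0, Lowland 1, Central 0.
Highland has quota 37.586 (lower 37, upper 38) but receives 39 — outside the quota interval.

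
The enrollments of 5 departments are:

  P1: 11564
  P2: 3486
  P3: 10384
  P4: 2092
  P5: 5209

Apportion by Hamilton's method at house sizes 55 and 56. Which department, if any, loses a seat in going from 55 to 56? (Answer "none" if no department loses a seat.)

P4

At 55 seats: P1 19, P2 6, P3 17, P4 4, P5 9.
At 56 seats: P1 20, P2 6, P3 18, P4 3, P5 9.
P4 drops from 4 to 3.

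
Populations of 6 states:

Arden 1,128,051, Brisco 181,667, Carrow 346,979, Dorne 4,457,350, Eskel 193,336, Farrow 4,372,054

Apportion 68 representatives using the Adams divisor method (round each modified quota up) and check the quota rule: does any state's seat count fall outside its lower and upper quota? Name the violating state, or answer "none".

Dorne

Standard quotas: Arden 7.183, Brisco 1.157, Carrow 2.209, Dorne 28.382, Eskel 1.231, Farrow 27.839.
Adams allocation: Arden 7, Brisco 2, Carrow 3, Dorne 27, Eskel 2, Farrow 27.
Dorne has quota 28.382 (lower 28, upper 29) but receives 27 — outside the quota interval.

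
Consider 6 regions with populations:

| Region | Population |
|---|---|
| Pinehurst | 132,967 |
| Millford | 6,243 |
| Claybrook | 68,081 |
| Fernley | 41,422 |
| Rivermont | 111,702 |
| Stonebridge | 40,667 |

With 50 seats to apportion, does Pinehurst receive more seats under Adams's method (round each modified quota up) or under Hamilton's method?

Hamilton

Adams: Pinehurst 16, Millford 1, Claybrook 9, Fernley 5, Rivermont 14, Stonebridge 5.
Hamilton: Pinehurst 17, Millford 1, Claybrook 8, Fernley 5, Rivermont 14, Stonebridge 5.
Pinehurst gets 16 under Adams and 17 under Hamilton.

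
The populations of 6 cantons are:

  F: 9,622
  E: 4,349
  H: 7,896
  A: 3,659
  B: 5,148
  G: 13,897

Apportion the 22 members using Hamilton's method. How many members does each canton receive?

F 5, E 2, H 4, A 2, B 2, G 7

Total 44571; standard divisor 44571/22 ≈ 2025.955.
Standard quotas: F 4.7494, E 2.1466, H 3.8974, A 1.8061, B 2.5410, G 6.8595.
Lower quotas: F 4, E 2, H 3, A 1, B 2, G 6 (sum 18, leaving 4 seats).
Remainders in descending order: H 0.8974, G 0.8595, A 0.8061, F 0.7494, B 0.5410, E 0.1466.
The surplus seats go to H, G, A, F.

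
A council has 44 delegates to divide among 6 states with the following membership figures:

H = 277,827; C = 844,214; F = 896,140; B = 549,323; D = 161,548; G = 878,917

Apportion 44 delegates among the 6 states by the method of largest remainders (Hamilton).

H=3, C=10, F=11, B=7, D=2, G=11

Standard divisor: 3607969 ÷ 44 ≈ 81999.295.
Standard quotas: H 3.3882, C 10.2954, F 10.9286, B 6.6991, D 1.9701, G 10.7186.
Lower quotas: H 3, C 10, F 10, B 6, D 1, G 10 (sum 40, leaving 4 seats).
Remainders in descending order: D 0.9701, F 0.9286, G 0.7186, B 0.6991, H 0.3882, C 0.2954.
Largest remainders: D, F, G, B receive the extra seats.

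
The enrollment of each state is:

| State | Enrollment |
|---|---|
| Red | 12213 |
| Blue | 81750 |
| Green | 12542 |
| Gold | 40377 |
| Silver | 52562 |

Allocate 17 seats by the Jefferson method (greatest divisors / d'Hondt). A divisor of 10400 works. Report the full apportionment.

With modified divisor 10400: modified quotas Red 1.174, Blue 7.861, Green 1.206, Gold 3.882, Silver 5.054.
Rounding down: Red 1, Blue 7, Green 1, Gold 3, Silver 5 (total 17).

Red 1, Blue 7, Green 1, Gold 3, Silver 5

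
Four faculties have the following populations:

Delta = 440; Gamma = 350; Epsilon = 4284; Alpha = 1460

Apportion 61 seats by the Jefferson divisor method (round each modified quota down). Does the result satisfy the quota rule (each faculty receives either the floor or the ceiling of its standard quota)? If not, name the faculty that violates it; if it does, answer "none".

Epsilon

Standard quotas: Delta 4.108, Gamma 3.268, Epsilon 39.994, Alpha 13.630.
Jefferson allocation: Delta 4, Gamma 3, Epsilon 41, Alpha 13.
Epsilon has quota 39.994 (lower 39, upper 40) but receives 41 — outside the quota interval.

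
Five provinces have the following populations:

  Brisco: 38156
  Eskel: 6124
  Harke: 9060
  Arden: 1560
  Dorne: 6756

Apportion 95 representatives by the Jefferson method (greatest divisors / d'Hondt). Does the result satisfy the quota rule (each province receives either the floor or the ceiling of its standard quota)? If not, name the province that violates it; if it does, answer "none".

Brisco

Standard quotas: Brisco 58.791, Eskel 9.436, Harke 13.960, Arden 2.404, Dorne 10.410.
Jefferson allocation: Brisco 60, Eskel 9, Harke 14, Arden 2, Dorne 10.
Brisco has quota 58.791 (lower 58, upper 59) but receives 60 — outside the quota interval.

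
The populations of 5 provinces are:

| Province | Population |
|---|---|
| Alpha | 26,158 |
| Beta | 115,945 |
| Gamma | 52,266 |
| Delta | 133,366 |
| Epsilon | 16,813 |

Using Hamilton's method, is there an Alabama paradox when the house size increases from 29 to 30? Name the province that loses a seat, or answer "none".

At 29 seats: Alpha 2, Beta 10, Gamma 4, Delta 11, Epsilon 2.
At 30 seats: Alpha 2, Beta 10, Gamma 5, Delta 12, Epsilon 1.
Epsilon drops from 2 to 1.

Epsilon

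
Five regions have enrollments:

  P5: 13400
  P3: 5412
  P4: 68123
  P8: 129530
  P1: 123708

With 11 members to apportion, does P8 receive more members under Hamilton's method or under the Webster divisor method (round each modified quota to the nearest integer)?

Hamilton: P5 1, P3 0, P4 2, P8 4, P1 4.
Webster: P5 0, P3 0, P4 2, P8 5, P1 4.
P8 gets 4 under Hamilton and 5 under Webster.

Webster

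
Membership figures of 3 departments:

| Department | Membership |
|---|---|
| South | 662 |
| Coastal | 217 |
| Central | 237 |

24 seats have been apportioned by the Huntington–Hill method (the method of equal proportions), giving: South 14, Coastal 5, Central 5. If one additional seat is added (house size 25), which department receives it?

Priority for the next seat is population ÷ (√(s·(s+1))).
Priorities: South 45.682, Coastal 39.619, Central 43.270.
Highest priority: South.

South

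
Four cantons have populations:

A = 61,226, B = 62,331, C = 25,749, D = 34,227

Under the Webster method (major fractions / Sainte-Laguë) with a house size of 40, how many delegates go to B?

Standard divisor 183533/40 ≈ 4588.325; standard quotas: A 13.344, B 13.585, C 5.612, D 7.460.
Rounding to the nearest integer gives A 13, B 14, C 6, D 7 — total 40, matching the house size, so no adjustment is needed.
B receives 14.

14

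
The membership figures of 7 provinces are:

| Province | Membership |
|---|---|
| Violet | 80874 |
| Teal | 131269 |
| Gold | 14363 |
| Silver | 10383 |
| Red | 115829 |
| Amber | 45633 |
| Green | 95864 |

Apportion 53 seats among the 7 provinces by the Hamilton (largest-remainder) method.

Violet=9; Teal=14; Gold=2; Silver=1; Red=12; Amber=5; Green=10

Standard divisor: 494215 ÷ 53 ≈ 9324.811.
Standard quotas: Violet 8.6730, Teal 14.0774, Gold 1.5403, Silver 1.1135, Red 12.4216, Amber 4.8937, Green 10.2805.
Lower quotas: Violet 8, Teal 14, Gold 1, Silver 1, Red 12, Amber 4, Green 10 (sum 50, leaving 3 seats).
Remainders in descending order: Amber 0.8937, Violet 0.6730, Gold 0.5403, Red 0.4216, Green 0.2805, Silver 0.1135, Teal 0.0774.
The surplus seats go to Amber, Violet, Gold.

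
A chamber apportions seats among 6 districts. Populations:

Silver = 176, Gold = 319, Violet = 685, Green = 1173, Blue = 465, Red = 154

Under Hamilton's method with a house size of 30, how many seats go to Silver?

2

The standard divisor is 2972/30 ≈ 99.067.
Standard quotas: Silver 1.777, Gold 3.220, Violet 6.915, Green 11.841, Blue 4.694, Red 1.555.
Lower quotas: Silver 1, Gold 3, Violet 6, Green 11, Blue 4, Red 1 (sum 26, leaving 4 seats).
Remainders in descending order: Violet 0.915, Green 0.841, Silver 0.777, Blue 0.694, Red 0.555, Gold 0.220.
The surplus seats go to Violet, Green, Silver, Blue.
Silver receives 2.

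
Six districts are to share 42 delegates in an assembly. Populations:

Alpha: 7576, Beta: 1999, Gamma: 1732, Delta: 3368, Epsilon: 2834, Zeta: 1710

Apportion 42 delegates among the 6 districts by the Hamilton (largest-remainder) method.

The standard divisor is 19219/42 ≈ 457.595.
Standard quotas: Alpha 16.5561, Beta 4.3685, Gamma 3.7850, Delta 7.3602, Epsilon 6.1932, Zeta 3.7369.
Lower quotas: Alpha 16, Beta 4, Gamma 3, Delta 7, Epsilon 6, Zeta 3 (sum 39, leaving 3 seats).
Remainders in descending order: Gamma 0.7850, Zeta 0.7369, Alpha 0.5561, Beta 0.3685, Delta 0.3602, Epsilon 0.1932.
Largest remainders: Gamma, Zeta, Alpha receive the extra seats.

Alpha=17, Beta=4, Gamma=4, Delta=7, Epsilon=6, Zeta=4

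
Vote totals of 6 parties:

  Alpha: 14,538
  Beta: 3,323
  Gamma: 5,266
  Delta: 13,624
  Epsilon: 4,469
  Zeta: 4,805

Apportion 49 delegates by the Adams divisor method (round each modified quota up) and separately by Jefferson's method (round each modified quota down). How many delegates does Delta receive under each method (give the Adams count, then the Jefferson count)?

Adams: Alpha 15, Beta 4, Gamma 6, Delta 14, Epsilon 5, Zeta 5.
Jefferson: Alpha 16, Beta 3, Gamma 5, Delta 15, Epsilon 5, Zeta 5.
Delta gets 14 under Adams and 15 under Jefferson.

14 and 15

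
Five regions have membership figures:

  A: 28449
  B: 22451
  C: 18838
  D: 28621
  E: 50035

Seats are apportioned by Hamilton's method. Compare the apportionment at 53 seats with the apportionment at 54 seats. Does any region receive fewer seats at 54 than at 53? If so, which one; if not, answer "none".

none

At 53 seats: A 10, B 8, C 7, D 10, E 18.
At 54 seats: A 10, B 8, C 7, D 11, E 18.
No region's allocation decreased.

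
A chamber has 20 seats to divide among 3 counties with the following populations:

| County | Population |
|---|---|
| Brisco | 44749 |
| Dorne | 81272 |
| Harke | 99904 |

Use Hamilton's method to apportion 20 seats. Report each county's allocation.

Total 225925; standard divisor 225925/20 ≈ 11296.25.
Standard quotas: Brisco 3.9614, Dorne 7.1946, Harke 8.8440.
Lower quotas: Brisco 3, Dorne 7, Harke 8 (sum 18, leaving 2 seats).
Remainders in descending order: Brisco 0.9614, Harke 0.8440, Dorne 0.1946.
The surplus seats go to Brisco, Harke.

Brisco: 4, Dorne: 7, Harke: 9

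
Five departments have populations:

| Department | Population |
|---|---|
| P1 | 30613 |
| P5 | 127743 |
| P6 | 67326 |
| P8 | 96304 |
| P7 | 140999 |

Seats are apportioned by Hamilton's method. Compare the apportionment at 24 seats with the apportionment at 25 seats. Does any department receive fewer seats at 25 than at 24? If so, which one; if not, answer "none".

none

At 24 seats: P1 2, P5 7, P6 3, P8 5, P7 7.
At 25 seats: P1 2, P5 7, P6 4, P8 5, P7 7.
No department's allocation decreased.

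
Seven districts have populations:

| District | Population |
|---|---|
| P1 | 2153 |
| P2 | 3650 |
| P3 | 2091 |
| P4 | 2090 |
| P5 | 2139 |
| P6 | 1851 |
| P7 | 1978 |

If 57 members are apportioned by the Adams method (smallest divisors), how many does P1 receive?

8

Standard divisor 15952/57 ≈ 279.86; standard quotas: P1 7.693, P2 13.042, P3 7.472, P4 7.468, P5 7.643, P6 6.614, P7 7.068.
Rounding up gives 8, 14, 8, 8, 8, 7, 8 = 61 seats, so the divisor must be adjusted.
With modified divisor 300: modified quotas P1 7.177, P2 12.167, P3 6.970, P4 6.967, P5 7.130, P6 6.170, P7 6.593.
Rounding up: P1 8, P2 13, P3 7, P4 7, P5 8, P6 7, P7 7 (total 57).
P1 receives 8.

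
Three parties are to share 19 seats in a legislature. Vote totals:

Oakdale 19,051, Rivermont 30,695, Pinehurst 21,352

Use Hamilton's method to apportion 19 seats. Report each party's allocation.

Oakdale=5, Rivermont=8, Pinehurst=6

The standard divisor is 71098/19 = 3742.
Standard quotas: Oakdale 5.0911, Rivermont 8.2028, Pinehurst 5.7060.
Lower quotas: Oakdale 5, Rivermont 8, Pinehurst 5 (sum 18, leaving 1 seat).
Remainders in descending order: Pinehurst 0.7060, Rivermont 0.2028, Oakdale 0.0911.
Largest remainder: Pinehurst receives the extra seat.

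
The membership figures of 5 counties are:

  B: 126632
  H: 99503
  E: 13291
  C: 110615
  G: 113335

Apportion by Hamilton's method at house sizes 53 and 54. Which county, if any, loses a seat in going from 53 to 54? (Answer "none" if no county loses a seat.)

At 53 seats: B 14, H 11, E 2, C 13, G 13.
At 54 seats: B 15, H 12, E 1, C 13, G 13.
E drops from 2 to 1.

E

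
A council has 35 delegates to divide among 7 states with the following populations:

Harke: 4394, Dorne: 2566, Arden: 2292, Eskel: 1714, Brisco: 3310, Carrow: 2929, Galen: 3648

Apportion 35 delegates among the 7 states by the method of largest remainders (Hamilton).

Total 20853; standard divisor 20853/35 ≈ 595.8.
Standard quotas: Harke 7.375, Dorne 4.307, Arden 3.847, Eskel 2.877, Brisco 5.556, Carrow 4.916, Galen 6.123.
Lower quotas: Harke 7, Dorne 4, Arden 3, Eskel 2, Brisco 5, Carrow 4, Galen 6 (sum 31, leaving 4 seats).
Remainders in descending order: Carrow 0.916, Eskel 0.877, Arden 0.847, Brisco 0.556, Harke 0.375, Dorne 0.307, Galen 0.123.
Largest remainders: Carrow, Eskel, Arden, Brisco receive the extra seats.

Harke=7, Dorne=4, Arden=4, Eskel=3, Brisco=6, Carrow=5, Galen=6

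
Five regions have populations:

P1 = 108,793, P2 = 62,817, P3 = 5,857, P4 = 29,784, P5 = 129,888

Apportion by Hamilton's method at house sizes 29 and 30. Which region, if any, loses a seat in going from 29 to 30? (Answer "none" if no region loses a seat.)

P3

At 29 seats: P1 9, P2 5, P3 1, P4 3, P5 11.
At 30 seats: P1 10, P2 6, P3 0, P4 3, P5 11.
P3 drops from 1 to 0.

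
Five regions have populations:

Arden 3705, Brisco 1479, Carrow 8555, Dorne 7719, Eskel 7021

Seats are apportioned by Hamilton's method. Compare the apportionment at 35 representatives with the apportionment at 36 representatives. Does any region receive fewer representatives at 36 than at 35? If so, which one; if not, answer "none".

At 35 seats: Arden 5, Brisco 2, Carrow 10, Dorne 9, Eskel 9.
At 36 seats: Arden 4, Brisco 2, Carrow 11, Dorne 10, Eskel 9.
Arden drops from 5 to 4.

Arden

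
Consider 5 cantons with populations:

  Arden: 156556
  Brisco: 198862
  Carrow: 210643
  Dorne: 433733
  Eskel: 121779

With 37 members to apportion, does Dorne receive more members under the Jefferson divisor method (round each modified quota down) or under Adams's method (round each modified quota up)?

Jefferson

Jefferson: Arden 5, Brisco 6, Carrow 7, Dorne 15, Eskel 4.
Adams: Arden 5, Brisco 7, Carrow 7, Dorne 14, Eskel 4.
Dorne gets 15 under Jefferson and 14 under Adams.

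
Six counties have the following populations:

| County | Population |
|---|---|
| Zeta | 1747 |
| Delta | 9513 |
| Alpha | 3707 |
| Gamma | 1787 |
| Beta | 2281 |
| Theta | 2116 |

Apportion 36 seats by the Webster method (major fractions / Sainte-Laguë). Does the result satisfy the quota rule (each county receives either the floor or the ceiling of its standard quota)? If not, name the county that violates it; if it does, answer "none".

none

Standard quotas: Zeta 2.973, Delta 16.192, Alpha 6.309, Gamma 3.042, Beta 3.882, Theta 3.602.
Webster allocation: Zeta 3, Delta 16, Alpha 6, Gamma 3, Beta 4, Theta 4.
Every allocation lies between the lower and upper quota.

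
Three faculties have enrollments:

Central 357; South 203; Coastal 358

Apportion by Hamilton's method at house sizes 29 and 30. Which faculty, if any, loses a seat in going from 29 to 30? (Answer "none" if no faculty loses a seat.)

At 29 seats: Central 11, South 7, Coastal 11.
At 30 seats: Central 12, South 6, Coastal 12.
South drops from 7 to 6.

South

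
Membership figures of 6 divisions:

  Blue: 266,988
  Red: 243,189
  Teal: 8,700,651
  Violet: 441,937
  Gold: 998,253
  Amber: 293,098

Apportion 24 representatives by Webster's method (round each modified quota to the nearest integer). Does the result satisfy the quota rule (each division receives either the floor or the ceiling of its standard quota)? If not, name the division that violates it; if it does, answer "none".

Standard quotas: Blue 0.585, Red 0.533, Teal 19.080, Violet 0.969, Gold 2.189, Amber 0.643.
Webster allocation: Blue 1, Red 1, Teal 18, Violet 1, Gold 2, Amber 1.
Teal has quota 19.080 (lower 19, upper 20) but receives 18 — outside the quota interval.

Teal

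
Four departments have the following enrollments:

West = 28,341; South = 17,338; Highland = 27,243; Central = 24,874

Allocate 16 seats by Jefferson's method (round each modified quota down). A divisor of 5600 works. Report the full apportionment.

West=5, South=3, Highland=4, Central=4

With modified divisor 5600: modified quotas West 5.061, South 3.096, Highland 4.865, Central 4.442.
Rounding down: West 5, South 3, Highland 4, Central 4 (total 16).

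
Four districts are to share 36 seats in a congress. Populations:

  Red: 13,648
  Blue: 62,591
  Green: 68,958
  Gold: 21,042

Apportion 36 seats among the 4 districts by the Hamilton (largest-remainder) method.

Red 3; Blue 13; Green 15; Gold 5

Total 166239; standard divisor 166239/36 ≈ 4617.75.
Standard quotas: Red 2.9556, Blue 13.5544, Green 14.9332, Gold 4.5568.
Lower quotas: Red 2, Blue 13, Green 14, Gold 4 (sum 33, leaving 3 seats).
Remainders in descending order: Red 0.9556, Green 0.9332, Gold 0.5568, Blue 0.5544.
The surplus seats go to Red, Green, Gold.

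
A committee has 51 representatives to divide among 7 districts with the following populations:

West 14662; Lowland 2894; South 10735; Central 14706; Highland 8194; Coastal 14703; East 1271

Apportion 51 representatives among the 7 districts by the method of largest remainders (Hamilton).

Total 67165; standard divisor 67165/51 ≈ 1316.961.
Standard quotas: West 11.1332, Lowland 2.1975, South 8.1513, Central 11.1666, Highland 6.2219, Coastal 11.1643, East 0.9651.
Lower quotas: West 11, Lowland 2, South 8, Central 11, Highland 6, Coastal 11, East 0 (sum 49, leaving 2 seats).
Remainders in descending order: East 0.9651, Highland 0.2219, Lowland 0.1975, Central 0.1666, Coastal 0.1643, South 0.1513, West 0.1332.
Largest remainders: East, Highland receive the extra seats.

West: 11; Lowland: 2; South: 8; Central: 11; Highland: 7; Coastal: 11; East: 1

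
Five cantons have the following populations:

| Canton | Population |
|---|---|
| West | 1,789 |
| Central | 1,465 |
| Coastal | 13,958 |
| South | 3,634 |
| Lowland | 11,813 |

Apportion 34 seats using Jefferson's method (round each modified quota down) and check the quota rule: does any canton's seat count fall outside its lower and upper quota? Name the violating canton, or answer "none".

none

Standard quotas: West 1.862, Central 1.525, Coastal 14.531, South 3.783, Lowland 12.298.
Jefferson allocation: West 1, Central 1, Coastal 15, South 4, Lowland 13.
Every allocation lies between the lower and upper quota.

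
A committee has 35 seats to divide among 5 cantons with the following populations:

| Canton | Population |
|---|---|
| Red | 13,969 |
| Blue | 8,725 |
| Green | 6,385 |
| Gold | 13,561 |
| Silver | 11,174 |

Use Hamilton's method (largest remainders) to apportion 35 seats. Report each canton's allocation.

Red 9; Blue 6; Green 4; Gold 9; Silver 7

Total 53814; standard divisor 53814/35 ≈ 1537.543.
Standard quotas: Red 9.0853, Blue 5.6746, Green 4.1527, Gold 8.8199, Silver 7.2674.
Lower quotas: Red 9, Blue 5, Green 4, Gold 8, Silver 7 (sum 33, leaving 2 seats).
Remainders in descending order: Gold 0.8199, Blue 0.6746, Silver 0.2674, Green 0.1527, Red 0.0853.
The surplus seats go to Gold, Blue.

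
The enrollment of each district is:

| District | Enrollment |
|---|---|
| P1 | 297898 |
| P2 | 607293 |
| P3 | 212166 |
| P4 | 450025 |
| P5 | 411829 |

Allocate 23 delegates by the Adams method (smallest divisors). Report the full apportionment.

Standard divisor 1979211/23 ≈ 86052.652; standard quotas: P1 3.462, P2 7.057, P3 2.466, P4 5.230, P5 4.786.
Rounding up gives 4, 8, 3, 6, 5 = 26 seats, so the divisor must be adjusted.
With modified divisor 100300: modified quotas P1 2.970, P2 6.055, P3 2.115, P4 4.487, P5 4.106.
Rounding up: P1 3, P2 7, P3 3, P4 5, P5 5 (total 23).

P1=3; P2=7; P3=3; P4=5; P5=5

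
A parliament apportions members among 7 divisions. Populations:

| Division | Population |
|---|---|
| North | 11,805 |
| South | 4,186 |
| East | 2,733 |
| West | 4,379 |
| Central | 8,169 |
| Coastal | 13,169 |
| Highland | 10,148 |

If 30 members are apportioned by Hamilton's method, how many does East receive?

2

Total 54589; standard divisor 54589/30 ≈ 1819.633.
Standard quotas: North 6.4876, South 2.3005, East 1.5020, West 2.4065, Central 4.4894, Coastal 7.2372, Highland 5.5769.
Lower quotas: North 6, South 2, East 1, West 2, Central 4, Coastal 7, Highland 5 (sum 27, leaving 3 seats).
Remainders in descending order: Highland 0.5769, East 0.5020, Central 0.4894, North 0.4876, West 0.4065, South 0.3005, Coastal 0.2372.
The surplus seats go to Highland, East, Central.
East receives 2.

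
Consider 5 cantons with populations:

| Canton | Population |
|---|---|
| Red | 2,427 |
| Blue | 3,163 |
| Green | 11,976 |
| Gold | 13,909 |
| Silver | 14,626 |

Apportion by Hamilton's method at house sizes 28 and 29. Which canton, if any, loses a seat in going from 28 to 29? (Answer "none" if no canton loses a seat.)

Red

At 28 seats: Red 2, Blue 2, Green 7, Gold 8, Silver 9.
At 29 seats: Red 1, Blue 2, Green 8, Gold 9, Silver 9.
Red drops from 2 to 1.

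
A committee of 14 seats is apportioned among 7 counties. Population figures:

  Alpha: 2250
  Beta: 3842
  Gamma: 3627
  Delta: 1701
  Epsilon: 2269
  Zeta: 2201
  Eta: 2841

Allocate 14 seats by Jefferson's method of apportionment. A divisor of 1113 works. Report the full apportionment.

With modified divisor 1113: modified quotas Alpha 2.022, Beta 3.452, Gamma 3.259, Delta 1.528, Epsilon 2.039, Zeta 1.978, Eta 2.553.
Rounding down: Alpha 2, Beta 3, Gamma 3, Delta 1, Epsilon 2, Zeta 1, Eta 2 (total 14).

Alpha: 2; Beta: 3; Gamma: 3; Delta: 1; Epsilon: 2; Zeta: 1; Eta: 2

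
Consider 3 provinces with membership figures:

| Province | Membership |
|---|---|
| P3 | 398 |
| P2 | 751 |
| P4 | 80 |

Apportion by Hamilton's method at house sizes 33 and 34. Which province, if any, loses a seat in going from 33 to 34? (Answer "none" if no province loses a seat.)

At 33 seats: P3 11, P2 20, P4 2.
At 34 seats: P3 11, P2 21, P4 2.
No province's allocation decreased.

none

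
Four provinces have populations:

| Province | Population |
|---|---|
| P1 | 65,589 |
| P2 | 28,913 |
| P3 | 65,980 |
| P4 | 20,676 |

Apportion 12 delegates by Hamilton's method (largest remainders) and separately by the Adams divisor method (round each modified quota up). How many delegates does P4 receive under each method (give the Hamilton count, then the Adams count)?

Hamilton: P1 4, P2 2, P3 5, P4 1.
Adams: P1 4, P2 2, P3 4, P4 2.
P4 gets 1 under Hamilton and 2 under Adams.

1 and 2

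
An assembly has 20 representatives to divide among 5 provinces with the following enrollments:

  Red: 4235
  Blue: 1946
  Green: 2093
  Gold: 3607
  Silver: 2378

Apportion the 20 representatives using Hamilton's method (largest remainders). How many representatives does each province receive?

Red 6; Blue 3; Green 3; Gold 5; Silver 3

Standard divisor: 14259 ÷ 20 ≈ 712.95.
Standard quotas: Red 5.940, Blue 2.730, Green 2.936, Gold 5.059, Silver 3.335.
Lower quotas: Red 5, Blue 2, Green 2, Gold 5, Silver 3 (sum 17, leaving 3 seats).
Remainders in descending order: Red 0.940, Green 0.936, Blue 0.730, Silver 0.335, Gold 0.059.
Largest remainders: Red, Green, Blue receive the extra seats.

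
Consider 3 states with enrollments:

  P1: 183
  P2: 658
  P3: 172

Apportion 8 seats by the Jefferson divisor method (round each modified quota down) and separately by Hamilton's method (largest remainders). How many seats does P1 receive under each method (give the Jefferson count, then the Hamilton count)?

1 and 2

Jefferson: P1 1, P2 6, P3 1.
Hamilton: P1 2, P2 5, P3 1.
P1 gets 1 under Jefferson and 2 under Hamilton.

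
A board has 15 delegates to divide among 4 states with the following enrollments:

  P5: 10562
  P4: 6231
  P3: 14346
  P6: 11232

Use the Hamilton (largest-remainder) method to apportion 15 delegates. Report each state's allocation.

The standard divisor is 42371/15 ≈ 2824.733.
Standard quotas: P5 3.7391, P4 2.2059, P3 5.0787, P6 3.9763.
Lower quotas: P5 3, P4 2, P3 5, P6 3 (sum 13, leaving 2 seats).
Remainders in descending order: P6 0.9763, P5 0.7391, P4 0.2059, P3 0.0787.
Largest remainders: P6, P5 receive the extra seats.

P5: 4, P4: 2, P3: 5, P6: 4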